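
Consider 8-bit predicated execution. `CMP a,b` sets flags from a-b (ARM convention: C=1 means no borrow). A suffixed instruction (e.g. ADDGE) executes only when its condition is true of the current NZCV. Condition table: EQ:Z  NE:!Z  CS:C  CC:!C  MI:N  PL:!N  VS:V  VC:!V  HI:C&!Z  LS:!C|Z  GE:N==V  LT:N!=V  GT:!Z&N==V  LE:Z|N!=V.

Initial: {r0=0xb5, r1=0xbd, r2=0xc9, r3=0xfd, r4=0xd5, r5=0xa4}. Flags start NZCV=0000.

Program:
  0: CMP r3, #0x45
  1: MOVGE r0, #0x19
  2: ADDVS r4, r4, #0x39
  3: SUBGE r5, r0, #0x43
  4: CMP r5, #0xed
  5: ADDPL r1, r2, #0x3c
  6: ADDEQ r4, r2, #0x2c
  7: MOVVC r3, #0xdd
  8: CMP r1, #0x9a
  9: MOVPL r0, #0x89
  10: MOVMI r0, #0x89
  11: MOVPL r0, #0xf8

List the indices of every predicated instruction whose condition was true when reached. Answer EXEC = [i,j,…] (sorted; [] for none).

[0] flags=1010 → (cmp)
[1] flags=1010 GE?F → skip
[2] flags=1010 VS?F → skip
[3] flags=1010 GE?F → skip
[4] flags=1000 → (cmp)
[5] flags=1000 PL?F → skip
[6] flags=1000 EQ?F → skip
[7] flags=1000 VC?T → r3=0xdd
[8] flags=0010 → (cmp)
[9] flags=0010 PL?T → r0=0x89
[10] flags=0010 MI?F → skip
[11] flags=0010 PL?T → r0=0xf8

EXEC = [7,9,11]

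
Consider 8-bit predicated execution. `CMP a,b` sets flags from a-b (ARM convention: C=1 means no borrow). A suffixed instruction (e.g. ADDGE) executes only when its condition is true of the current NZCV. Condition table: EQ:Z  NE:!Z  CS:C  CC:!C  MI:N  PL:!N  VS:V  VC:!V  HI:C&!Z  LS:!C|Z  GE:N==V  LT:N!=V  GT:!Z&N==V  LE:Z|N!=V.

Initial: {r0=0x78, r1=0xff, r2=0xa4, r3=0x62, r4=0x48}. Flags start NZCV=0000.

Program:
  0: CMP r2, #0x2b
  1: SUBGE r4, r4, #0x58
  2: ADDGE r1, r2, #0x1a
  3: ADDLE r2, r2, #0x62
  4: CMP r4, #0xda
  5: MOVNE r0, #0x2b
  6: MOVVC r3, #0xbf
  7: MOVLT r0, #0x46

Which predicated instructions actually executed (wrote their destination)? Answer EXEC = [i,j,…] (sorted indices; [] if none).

[0] flags=0011 → (cmp)
[1] flags=0011 GE?F → skip
[2] flags=0011 GE?F → skip
[3] flags=0011 LE?T → r2=0x06
[4] flags=0000 → (cmp)
[5] flags=0000 NE?T → r0=0x2b
[6] flags=0000 VC?T → r3=0xbf
[7] flags=0000 LT?F → skip

EXEC = [3,5,6]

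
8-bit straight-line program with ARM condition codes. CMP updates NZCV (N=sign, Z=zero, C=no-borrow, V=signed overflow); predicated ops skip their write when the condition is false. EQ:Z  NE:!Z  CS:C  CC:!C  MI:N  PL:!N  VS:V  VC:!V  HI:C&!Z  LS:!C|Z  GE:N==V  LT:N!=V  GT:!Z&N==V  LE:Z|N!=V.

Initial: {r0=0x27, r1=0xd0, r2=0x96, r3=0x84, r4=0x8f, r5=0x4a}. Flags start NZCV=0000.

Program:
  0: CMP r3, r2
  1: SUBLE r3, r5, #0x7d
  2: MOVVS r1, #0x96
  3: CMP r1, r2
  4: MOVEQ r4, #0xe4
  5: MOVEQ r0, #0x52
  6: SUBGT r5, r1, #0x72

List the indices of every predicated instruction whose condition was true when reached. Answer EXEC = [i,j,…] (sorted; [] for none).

0: ✓ CMP  NZCV=1000
1: ✓ SUBLE  r3←0xcd
2: · MOVVS
3: ✓ CMP  NZCV=0010
4: · MOVEQ
5: · MOVEQ
6: ✓ SUBGT  r5←0x5e

EXEC = [1,6]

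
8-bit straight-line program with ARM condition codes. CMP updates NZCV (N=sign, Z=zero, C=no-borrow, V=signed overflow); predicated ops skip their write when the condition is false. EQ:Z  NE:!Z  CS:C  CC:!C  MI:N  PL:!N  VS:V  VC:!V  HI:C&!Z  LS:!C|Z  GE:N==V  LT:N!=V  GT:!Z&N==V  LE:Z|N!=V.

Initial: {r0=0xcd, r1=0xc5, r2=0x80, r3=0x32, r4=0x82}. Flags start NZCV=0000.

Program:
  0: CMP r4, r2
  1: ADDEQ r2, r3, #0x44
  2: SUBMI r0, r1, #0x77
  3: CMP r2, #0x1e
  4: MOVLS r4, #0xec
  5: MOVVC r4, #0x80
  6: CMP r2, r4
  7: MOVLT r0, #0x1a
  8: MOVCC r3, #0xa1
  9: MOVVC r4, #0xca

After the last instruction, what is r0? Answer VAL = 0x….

0: ✓ CMP  NZCV=0010
1: · ADDEQ
2: · SUBMI
3: ✓ CMP  NZCV=0011
4: · MOVLS
5: · MOVVC
6: ✓ CMP  NZCV=1000
7: ✓ MOVLT  r0←0x1a
8: ✓ MOVCC  r3←0xa1
9: ✓ MOVVC  r4←0xca

VAL = 0x1a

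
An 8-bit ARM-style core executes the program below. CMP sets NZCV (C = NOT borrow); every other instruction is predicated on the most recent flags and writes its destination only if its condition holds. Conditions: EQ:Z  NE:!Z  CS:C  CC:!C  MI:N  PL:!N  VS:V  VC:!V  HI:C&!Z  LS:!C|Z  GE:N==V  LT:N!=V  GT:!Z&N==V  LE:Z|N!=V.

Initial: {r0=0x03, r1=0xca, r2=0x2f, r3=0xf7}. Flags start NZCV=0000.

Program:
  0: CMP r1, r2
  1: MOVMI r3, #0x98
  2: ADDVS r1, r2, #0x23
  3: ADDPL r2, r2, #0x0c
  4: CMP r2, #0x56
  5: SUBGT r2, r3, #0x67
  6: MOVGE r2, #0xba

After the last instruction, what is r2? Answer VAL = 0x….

VAL = 0x2f

0: ✓ CMP  NZCV=1010
1: ✓ MOVMI  r3←0x98
2: · ADDVS
3: · ADDPL
4: ✓ CMP  NZCV=1000
5: · SUBGT
6: · MOVGE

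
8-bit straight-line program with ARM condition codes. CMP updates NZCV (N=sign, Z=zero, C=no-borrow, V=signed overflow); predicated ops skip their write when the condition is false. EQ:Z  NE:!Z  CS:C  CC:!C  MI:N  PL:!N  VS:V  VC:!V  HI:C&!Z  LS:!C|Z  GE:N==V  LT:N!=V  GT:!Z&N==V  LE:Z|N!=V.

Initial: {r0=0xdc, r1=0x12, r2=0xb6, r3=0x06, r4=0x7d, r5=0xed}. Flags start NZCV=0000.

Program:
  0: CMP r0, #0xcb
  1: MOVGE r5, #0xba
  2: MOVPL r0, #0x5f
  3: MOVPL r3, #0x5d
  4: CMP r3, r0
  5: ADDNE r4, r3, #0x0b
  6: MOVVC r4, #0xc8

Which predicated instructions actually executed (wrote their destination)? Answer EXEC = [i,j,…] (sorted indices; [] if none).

EXEC = [1,2,3,5,6]

0: ✓ CMP  NZCV=0010
1: ✓ MOVGE  r5←0xba
2: ✓ MOVPL  r0←0x5f
3: ✓ MOVPL  r3←0x5d
4: ✓ CMP  NZCV=1000
5: ✓ ADDNE  r4←0x68
6: ✓ MOVVC  r4←0xc8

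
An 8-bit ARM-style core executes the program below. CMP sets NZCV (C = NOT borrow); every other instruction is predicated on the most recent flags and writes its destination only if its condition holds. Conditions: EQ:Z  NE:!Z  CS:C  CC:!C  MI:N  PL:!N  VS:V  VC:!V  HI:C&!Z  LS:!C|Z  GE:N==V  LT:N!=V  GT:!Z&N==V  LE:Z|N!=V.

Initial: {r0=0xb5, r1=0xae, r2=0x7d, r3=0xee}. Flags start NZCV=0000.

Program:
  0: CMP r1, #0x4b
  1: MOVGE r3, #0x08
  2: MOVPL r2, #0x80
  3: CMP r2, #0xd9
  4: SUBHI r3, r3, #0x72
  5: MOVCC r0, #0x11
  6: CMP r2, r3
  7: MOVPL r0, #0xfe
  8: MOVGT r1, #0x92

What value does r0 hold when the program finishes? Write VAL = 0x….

VAL = 0x11

[0] flags=0011 → (cmp)
[1] flags=0011 GE?F → skip
[2] flags=0011 PL?T → r2=0x80
[3] flags=1000 → (cmp)
[4] flags=1000 HI?F → skip
[5] flags=1000 CC?T → r0=0x11
[6] flags=1000 → (cmp)
[7] flags=1000 PL?F → skip
[8] flags=1000 GT?F → skip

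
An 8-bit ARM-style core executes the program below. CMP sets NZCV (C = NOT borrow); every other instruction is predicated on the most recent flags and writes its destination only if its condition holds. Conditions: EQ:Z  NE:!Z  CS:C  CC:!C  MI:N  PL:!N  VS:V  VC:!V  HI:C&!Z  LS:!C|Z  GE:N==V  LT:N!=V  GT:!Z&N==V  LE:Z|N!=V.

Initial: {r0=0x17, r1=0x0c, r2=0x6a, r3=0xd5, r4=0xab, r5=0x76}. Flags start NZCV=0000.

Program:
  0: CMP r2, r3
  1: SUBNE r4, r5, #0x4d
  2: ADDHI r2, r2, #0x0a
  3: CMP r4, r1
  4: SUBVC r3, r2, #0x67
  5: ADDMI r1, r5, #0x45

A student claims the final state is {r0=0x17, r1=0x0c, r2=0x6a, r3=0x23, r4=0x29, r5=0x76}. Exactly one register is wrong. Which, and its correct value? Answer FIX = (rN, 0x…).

FIX = (r3, 0x03)

[0] flags=1001 → (cmp)
[1] flags=1001 NE?T → r4=0x29
[2] flags=1001 HI?F → skip
[3] flags=0010 → (cmp)
[4] flags=0010 VC?T → r3=0x03
[5] flags=0010 MI?F → skip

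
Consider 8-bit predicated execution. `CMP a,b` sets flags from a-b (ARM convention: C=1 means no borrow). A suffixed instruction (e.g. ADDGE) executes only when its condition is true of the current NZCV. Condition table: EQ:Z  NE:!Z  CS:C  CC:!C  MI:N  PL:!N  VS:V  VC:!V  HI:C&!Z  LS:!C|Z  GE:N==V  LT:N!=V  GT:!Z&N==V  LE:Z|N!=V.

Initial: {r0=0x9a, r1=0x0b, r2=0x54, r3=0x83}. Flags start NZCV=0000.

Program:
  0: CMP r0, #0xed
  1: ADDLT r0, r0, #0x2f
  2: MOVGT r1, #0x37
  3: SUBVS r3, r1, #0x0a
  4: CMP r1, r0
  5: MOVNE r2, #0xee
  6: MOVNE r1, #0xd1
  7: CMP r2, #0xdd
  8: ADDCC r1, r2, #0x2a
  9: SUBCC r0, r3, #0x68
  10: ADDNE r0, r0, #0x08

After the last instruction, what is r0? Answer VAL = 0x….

0: ✓ CMP  NZCV=1000
1: ✓ ADDLT  r0←0xc9
2: · MOVGT
3: · SUBVS
4: ✓ CMP  NZCV=0000
5: ✓ MOVNE  r2←0xee
6: ✓ MOVNE  r1←0xd1
7: ✓ CMP  NZCV=0010
8: · ADDCC
9: · SUBCC
10: ✓ ADDNE  r0←0xd1

VAL = 0xd1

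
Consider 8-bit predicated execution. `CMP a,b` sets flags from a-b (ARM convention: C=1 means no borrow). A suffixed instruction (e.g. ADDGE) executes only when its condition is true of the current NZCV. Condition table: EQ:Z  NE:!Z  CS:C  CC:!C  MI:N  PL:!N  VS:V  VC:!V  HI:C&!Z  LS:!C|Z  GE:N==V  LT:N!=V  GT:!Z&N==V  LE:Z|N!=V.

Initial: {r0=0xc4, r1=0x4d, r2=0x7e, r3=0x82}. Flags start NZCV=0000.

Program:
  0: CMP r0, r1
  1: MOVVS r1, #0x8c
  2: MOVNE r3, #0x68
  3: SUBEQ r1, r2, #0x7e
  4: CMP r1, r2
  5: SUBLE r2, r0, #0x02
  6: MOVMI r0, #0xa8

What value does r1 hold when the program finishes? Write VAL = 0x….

0: ✓ CMP  NZCV=0011
1: ✓ MOVVS  r1←0x8c
2: ✓ MOVNE  r3←0x68
3: · SUBEQ
4: ✓ CMP  NZCV=0011
5: ✓ SUBLE  r2←0xc2
6: · MOVMI

VAL = 0x8c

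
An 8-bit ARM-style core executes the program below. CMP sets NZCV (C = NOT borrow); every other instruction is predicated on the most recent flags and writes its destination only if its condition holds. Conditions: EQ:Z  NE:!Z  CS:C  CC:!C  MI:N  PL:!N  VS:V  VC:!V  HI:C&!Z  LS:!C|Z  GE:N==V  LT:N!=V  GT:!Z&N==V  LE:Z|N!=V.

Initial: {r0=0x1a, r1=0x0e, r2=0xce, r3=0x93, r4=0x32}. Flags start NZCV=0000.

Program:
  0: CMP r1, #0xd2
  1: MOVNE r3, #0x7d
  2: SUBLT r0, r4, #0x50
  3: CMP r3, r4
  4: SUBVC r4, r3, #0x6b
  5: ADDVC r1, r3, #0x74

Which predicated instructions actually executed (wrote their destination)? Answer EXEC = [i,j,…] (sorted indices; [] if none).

0: ✓ CMP  NZCV=0000
1: ✓ MOVNE  r3←0x7d
2: · SUBLT
3: ✓ CMP  NZCV=0010
4: ✓ SUBVC  r4←0x12
5: ✓ ADDVC  r1←0xf1

EXEC = [1,4,5]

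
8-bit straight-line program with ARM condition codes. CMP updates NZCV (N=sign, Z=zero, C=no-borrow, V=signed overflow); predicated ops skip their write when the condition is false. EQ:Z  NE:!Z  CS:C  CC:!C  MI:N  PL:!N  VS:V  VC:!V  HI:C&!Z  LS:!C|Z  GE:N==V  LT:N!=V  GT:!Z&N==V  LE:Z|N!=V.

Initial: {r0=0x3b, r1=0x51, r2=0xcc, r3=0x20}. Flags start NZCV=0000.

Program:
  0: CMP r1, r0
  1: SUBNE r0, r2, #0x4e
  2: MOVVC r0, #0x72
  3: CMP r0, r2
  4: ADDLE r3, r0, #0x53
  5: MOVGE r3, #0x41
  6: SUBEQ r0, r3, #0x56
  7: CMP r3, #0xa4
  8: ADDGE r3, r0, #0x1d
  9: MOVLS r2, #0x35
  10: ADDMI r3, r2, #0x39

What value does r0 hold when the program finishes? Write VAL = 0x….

[0] flags=0010 → (cmp)
[1] flags=0010 NE?T → r0=0x7e
[2] flags=0010 VC?T → r0=0x72
[3] flags=1001 → (cmp)
[4] flags=1001 LE?F → skip
[5] flags=1001 GE?T → r3=0x41
[6] flags=1001 EQ?F → skip
[7] flags=1001 → (cmp)
[8] flags=1001 GE?T → r3=0x8f
[9] flags=1001 LS?T → r2=0x35
[10] flags=1001 MI?T → r3=0x6e

VAL = 0x72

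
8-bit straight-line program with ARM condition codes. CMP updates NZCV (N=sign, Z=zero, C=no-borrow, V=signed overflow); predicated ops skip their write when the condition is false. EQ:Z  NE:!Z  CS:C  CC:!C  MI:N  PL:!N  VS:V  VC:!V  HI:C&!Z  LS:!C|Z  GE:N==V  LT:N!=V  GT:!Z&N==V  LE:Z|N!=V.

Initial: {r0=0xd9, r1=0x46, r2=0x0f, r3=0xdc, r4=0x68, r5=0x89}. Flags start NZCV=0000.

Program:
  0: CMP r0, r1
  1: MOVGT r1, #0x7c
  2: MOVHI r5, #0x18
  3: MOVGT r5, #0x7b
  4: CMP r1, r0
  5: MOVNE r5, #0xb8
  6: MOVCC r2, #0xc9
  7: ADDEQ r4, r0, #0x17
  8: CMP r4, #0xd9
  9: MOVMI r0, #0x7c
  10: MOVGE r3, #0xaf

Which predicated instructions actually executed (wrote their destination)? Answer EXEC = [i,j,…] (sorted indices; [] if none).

EXEC = [2,5,6,9,10]

[0] flags=1010 → (cmp)
[1] flags=1010 GT?F → skip
[2] flags=1010 HI?T → r5=0x18
[3] flags=1010 GT?F → skip
[4] flags=0000 → (cmp)
[5] flags=0000 NE?T → r5=0xb8
[6] flags=0000 CC?T → r2=0xc9
[7] flags=0000 EQ?F → skip
[8] flags=1001 → (cmp)
[9] flags=1001 MI?T → r0=0x7c
[10] flags=1001 GE?T → r3=0xaf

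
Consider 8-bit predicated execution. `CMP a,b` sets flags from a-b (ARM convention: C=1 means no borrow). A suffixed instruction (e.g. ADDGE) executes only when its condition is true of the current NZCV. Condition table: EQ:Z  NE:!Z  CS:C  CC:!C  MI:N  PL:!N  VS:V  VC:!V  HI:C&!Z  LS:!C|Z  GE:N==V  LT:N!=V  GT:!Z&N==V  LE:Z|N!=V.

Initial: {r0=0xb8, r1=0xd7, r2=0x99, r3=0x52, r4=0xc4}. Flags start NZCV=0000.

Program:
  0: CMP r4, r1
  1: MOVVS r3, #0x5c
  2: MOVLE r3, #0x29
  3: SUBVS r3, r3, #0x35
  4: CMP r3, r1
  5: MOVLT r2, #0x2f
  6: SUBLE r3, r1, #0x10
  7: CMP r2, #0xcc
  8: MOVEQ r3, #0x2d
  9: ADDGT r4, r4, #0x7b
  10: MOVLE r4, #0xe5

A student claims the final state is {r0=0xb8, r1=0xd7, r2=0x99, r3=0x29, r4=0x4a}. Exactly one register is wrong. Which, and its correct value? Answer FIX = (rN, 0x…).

FIX = (r4, 0xe5)

[0] flags=1000 → (cmp)
[1] flags=1000 VS?F → skip
[2] flags=1000 LE?T → r3=0x29
[3] flags=1000 VS?F → skip
[4] flags=0000 → (cmp)
[5] flags=0000 LT?F → skip
[6] flags=0000 LE?F → skip
[7] flags=1000 → (cmp)
[8] flags=1000 EQ?F → skip
[9] flags=1000 GT?F → skip
[10] flags=1000 LE?T → r4=0xe5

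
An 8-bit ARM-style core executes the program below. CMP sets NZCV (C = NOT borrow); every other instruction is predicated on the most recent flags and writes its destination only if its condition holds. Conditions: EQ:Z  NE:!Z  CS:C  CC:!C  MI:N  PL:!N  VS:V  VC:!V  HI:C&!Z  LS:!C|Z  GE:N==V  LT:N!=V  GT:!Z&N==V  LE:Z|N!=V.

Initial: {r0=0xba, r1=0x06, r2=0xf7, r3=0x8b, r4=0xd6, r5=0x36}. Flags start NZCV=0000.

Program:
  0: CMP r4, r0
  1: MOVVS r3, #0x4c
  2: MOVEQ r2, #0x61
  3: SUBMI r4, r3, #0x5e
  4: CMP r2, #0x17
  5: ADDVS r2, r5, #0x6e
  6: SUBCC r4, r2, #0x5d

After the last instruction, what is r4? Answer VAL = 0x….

[0] flags=0010 → (cmp)
[1] flags=0010 VS?F → skip
[2] flags=0010 EQ?F → skip
[3] flags=0010 MI?F → skip
[4] flags=1010 → (cmp)
[5] flags=1010 VS?F → skip
[6] flags=1010 CC?F → skip

VAL = 0xd6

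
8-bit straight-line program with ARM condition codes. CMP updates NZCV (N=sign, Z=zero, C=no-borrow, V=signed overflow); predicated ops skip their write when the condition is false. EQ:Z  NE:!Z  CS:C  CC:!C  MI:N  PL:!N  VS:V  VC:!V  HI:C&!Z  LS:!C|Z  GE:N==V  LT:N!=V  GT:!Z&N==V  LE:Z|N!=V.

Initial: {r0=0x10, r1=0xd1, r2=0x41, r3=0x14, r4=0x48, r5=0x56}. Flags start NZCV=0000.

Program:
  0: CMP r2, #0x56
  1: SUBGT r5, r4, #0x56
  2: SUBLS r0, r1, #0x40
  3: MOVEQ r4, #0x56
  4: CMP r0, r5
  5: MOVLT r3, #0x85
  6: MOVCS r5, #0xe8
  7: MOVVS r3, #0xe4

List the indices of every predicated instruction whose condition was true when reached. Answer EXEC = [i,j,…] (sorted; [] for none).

EXEC = [2,5,6,7]

[0] flags=1000 → (cmp)
[1] flags=1000 GT?F → skip
[2] flags=1000 LS?T → r0=0x91
[3] flags=1000 EQ?F → skip
[4] flags=0011 → (cmp)
[5] flags=0011 LT?T → r3=0x85
[6] flags=0011 CS?T → r5=0xe8
[7] flags=0011 VS?T → r3=0xe4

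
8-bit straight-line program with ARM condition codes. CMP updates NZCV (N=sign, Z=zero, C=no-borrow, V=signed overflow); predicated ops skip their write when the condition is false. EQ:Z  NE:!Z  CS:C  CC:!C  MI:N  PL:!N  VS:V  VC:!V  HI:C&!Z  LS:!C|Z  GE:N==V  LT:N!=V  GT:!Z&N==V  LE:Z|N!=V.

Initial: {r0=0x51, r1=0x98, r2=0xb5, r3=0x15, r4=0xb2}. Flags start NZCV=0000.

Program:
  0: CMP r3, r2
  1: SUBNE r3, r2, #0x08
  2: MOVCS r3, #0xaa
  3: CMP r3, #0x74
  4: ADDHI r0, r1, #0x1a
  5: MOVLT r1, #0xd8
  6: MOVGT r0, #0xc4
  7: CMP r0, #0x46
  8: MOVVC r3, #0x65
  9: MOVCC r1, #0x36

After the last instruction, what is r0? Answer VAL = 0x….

0: ✓ CMP  NZCV=0000
1: ✓ SUBNE  r3←0xad
2: · MOVCS
3: ✓ CMP  NZCV=0011
4: ✓ ADDHI  r0←0xb2
5: ✓ MOVLT  r1←0xd8
6: · MOVGT
7: ✓ CMP  NZCV=0011
8: · MOVVC
9: · MOVCC

VAL = 0xb2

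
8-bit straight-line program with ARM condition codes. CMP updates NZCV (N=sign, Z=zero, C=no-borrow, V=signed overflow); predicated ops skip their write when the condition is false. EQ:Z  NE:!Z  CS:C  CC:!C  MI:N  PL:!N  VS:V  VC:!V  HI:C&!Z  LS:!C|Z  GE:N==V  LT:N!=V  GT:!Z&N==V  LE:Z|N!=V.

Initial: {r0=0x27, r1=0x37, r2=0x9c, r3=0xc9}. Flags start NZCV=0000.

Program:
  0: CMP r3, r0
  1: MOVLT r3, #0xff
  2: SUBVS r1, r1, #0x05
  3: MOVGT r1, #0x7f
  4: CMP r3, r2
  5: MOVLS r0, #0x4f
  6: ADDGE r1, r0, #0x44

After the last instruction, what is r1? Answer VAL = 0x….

[0] flags=1010 → (cmp)
[1] flags=1010 LT?T → r3=0xff
[2] flags=1010 VS?F → skip
[3] flags=1010 GT?F → skip
[4] flags=0010 → (cmp)
[5] flags=0010 LS?F → skip
[6] flags=0010 GE?T → r1=0x6b

VAL = 0x6b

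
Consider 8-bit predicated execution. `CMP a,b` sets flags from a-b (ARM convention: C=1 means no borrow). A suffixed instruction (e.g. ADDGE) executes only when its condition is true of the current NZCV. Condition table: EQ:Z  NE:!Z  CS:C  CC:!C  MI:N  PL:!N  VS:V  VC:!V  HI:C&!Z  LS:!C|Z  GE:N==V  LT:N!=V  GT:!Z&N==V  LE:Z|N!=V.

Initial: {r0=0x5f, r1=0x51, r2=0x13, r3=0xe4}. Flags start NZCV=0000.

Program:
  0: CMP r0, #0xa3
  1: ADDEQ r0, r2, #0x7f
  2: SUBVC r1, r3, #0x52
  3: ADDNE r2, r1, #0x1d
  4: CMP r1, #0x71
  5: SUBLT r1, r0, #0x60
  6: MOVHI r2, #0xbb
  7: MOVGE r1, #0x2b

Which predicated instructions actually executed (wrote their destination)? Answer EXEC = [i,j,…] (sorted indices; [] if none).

0: ✓ CMP  NZCV=1001
1: · ADDEQ
2: · SUBVC
3: ✓ ADDNE  r2←0x6e
4: ✓ CMP  NZCV=1000
5: ✓ SUBLT  r1←0xff
6: · MOVHI
7: · MOVGE

EXEC = [3,5]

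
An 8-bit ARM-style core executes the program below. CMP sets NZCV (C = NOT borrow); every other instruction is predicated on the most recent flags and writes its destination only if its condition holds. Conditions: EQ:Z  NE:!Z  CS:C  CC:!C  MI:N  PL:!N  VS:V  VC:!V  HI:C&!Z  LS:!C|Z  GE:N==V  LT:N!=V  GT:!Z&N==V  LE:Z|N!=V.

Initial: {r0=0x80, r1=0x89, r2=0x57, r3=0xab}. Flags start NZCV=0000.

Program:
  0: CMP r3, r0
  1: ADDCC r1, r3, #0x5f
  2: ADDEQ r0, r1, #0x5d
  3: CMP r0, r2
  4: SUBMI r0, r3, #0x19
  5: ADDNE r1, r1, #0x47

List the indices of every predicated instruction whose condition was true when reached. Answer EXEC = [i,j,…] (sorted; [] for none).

EXEC = [5]

[0] flags=0010 → (cmp)
[1] flags=0010 CC?F → skip
[2] flags=0010 EQ?F → skip
[3] flags=0011 → (cmp)
[4] flags=0011 MI?F → skip
[5] flags=0011 NE?T → r1=0xd0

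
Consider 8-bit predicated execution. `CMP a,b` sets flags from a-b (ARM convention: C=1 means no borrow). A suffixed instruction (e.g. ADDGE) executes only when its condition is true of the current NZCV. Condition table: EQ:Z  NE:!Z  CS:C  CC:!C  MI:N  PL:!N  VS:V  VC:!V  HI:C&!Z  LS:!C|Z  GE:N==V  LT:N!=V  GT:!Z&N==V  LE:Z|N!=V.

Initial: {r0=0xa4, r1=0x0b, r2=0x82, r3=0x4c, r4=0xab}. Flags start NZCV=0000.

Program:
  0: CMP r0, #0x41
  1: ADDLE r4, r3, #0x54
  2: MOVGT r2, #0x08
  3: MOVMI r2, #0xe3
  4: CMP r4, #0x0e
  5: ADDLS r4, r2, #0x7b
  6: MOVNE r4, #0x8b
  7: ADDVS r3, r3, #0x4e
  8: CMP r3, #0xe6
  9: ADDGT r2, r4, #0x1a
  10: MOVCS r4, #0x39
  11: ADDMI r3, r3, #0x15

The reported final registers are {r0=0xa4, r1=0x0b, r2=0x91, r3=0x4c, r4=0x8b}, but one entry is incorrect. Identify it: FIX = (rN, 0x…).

0: ✓ CMP  NZCV=0011
1: ✓ ADDLE  r4←0xa0
2: · MOVGT
3: · MOVMI
4: ✓ CMP  NZCV=1010
5: · ADDLS
6: ✓ MOVNE  r4←0x8b
7: · ADDVS
8: ✓ CMP  NZCV=0000
9: ✓ ADDGT  r2←0xa5
10: · MOVCS
11: · ADDMI

FIX = (r2, 0xa5)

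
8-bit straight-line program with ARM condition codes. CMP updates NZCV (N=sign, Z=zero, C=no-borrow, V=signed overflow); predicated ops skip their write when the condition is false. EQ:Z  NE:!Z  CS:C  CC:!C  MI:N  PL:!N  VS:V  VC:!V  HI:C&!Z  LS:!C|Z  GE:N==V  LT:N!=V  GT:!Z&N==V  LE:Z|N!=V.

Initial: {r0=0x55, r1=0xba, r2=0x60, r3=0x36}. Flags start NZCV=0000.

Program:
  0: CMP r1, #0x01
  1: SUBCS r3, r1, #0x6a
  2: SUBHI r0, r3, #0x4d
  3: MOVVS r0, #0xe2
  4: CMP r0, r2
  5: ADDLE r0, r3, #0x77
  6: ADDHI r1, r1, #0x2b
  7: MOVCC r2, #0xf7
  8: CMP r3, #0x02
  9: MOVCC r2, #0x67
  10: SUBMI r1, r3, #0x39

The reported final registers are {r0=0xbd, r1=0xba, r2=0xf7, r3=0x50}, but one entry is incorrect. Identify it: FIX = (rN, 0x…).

FIX = (r0, 0xc7)

0: ✓ CMP  NZCV=1010
1: ✓ SUBCS  r3←0x50
2: ✓ SUBHI  r0←0x03
3: · MOVVS
4: ✓ CMP  NZCV=1000
5: ✓ ADDLE  r0←0xc7
6: · ADDHI
7: ✓ MOVCC  r2←0xf7
8: ✓ CMP  NZCV=0010
9: · MOVCC
10: · SUBMI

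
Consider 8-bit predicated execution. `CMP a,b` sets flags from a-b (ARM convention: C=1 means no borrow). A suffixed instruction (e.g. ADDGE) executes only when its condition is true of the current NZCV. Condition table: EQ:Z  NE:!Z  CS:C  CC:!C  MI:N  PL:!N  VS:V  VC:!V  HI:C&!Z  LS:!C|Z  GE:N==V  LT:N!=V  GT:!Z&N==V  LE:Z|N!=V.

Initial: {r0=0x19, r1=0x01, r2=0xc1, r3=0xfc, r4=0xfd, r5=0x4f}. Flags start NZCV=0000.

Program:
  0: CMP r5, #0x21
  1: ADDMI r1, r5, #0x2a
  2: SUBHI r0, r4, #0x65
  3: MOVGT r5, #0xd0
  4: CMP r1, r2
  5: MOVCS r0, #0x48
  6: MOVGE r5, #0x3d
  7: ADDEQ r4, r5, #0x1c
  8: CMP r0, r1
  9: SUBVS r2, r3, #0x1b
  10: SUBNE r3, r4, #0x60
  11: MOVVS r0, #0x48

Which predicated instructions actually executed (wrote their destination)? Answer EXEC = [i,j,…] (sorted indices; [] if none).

[0] flags=0010 → (cmp)
[1] flags=0010 MI?F → skip
[2] flags=0010 HI?T → r0=0x98
[3] flags=0010 GT?T → r5=0xd0
[4] flags=0000 → (cmp)
[5] flags=0000 CS?F → skip
[6] flags=0000 GE?T → r5=0x3d
[7] flags=0000 EQ?F → skip
[8] flags=1010 → (cmp)
[9] flags=1010 VS?F → skip
[10] flags=1010 NE?T → r3=0x9d
[11] flags=1010 VS?F → skip

EXEC = [2,3,6,10]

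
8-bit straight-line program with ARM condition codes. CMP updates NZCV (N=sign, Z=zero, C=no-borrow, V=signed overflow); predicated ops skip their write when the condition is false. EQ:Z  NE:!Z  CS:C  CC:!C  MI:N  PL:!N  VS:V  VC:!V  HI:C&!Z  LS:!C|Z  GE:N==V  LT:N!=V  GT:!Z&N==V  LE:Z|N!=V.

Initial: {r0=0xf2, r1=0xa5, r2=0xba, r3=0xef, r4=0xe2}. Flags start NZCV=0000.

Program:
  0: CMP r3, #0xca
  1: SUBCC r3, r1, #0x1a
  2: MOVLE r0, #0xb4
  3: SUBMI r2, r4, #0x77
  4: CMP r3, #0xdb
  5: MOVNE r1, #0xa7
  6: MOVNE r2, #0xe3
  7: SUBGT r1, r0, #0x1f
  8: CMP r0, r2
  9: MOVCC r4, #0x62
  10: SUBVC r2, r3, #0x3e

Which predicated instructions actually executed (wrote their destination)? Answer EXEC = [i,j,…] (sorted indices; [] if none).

EXEC = [5,6,7,10]

0: ✓ CMP  NZCV=0010
1: · SUBCC
2: · MOVLE
3: · SUBMI
4: ✓ CMP  NZCV=0010
5: ✓ MOVNE  r1←0xa7
6: ✓ MOVNE  r2←0xe3
7: ✓ SUBGT  r1←0xd3
8: ✓ CMP  NZCV=0010
9: · MOVCC
10: ✓ SUBVC  r2←0xb1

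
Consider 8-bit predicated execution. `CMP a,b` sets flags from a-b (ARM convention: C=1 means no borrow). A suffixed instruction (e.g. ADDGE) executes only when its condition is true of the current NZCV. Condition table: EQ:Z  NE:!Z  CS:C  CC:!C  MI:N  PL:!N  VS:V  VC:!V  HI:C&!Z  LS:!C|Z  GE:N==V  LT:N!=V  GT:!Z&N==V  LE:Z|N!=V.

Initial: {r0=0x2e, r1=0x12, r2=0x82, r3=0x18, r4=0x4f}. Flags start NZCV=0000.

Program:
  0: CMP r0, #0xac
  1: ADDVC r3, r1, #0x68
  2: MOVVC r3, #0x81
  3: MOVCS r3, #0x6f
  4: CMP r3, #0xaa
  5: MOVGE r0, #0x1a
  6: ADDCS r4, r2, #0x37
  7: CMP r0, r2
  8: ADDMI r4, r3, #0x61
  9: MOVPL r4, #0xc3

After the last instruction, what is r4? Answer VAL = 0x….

VAL = 0x79

[0] flags=1001 → (cmp)
[1] flags=1001 VC?F → skip
[2] flags=1001 VC?F → skip
[3] flags=1001 CS?F → skip
[4] flags=0000 → (cmp)
[5] flags=0000 GE?T → r0=0x1a
[6] flags=0000 CS?F → skip
[7] flags=1001 → (cmp)
[8] flags=1001 MI?T → r4=0x79
[9] flags=1001 PL?F → skip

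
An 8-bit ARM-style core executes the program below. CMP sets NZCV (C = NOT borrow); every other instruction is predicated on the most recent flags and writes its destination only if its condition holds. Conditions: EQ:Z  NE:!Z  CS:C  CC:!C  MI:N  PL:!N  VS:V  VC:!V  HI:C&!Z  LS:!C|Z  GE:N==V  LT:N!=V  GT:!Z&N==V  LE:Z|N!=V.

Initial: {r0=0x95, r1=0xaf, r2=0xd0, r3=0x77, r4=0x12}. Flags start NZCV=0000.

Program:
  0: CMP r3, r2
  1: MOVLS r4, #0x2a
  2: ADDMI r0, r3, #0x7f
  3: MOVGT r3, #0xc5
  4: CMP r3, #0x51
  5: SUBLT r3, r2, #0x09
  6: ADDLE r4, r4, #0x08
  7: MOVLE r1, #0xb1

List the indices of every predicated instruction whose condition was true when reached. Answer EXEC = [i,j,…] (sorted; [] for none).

0: ✓ CMP  NZCV=1001
1: ✓ MOVLS  r4←0x2a
2: ✓ ADDMI  r0←0xf6
3: ✓ MOVGT  r3←0xc5
4: ✓ CMP  NZCV=0011
5: ✓ SUBLT  r3←0xc7
6: ✓ ADDLE  r4←0x32
7: ✓ MOVLE  r1←0xb1

EXEC = [1,2,3,5,6,7]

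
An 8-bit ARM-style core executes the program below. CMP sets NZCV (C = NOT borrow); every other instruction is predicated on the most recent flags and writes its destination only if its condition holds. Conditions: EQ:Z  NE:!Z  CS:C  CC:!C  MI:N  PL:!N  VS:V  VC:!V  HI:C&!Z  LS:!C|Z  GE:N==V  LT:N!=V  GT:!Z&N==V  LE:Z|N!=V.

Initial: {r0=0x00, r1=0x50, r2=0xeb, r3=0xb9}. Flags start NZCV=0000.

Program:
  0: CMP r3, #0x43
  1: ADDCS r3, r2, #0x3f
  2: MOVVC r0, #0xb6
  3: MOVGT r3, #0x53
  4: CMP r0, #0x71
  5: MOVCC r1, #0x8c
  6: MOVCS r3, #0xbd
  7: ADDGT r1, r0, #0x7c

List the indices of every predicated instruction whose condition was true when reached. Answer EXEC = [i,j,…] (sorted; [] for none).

EXEC = [1,5]

[0] flags=0011 → (cmp)
[1] flags=0011 CS?T → r3=0x2a
[2] flags=0011 VC?F → skip
[3] flags=0011 GT?F → skip
[4] flags=1000 → (cmp)
[5] flags=1000 CC?T → r1=0x8c
[6] flags=1000 CS?F → skip
[7] flags=1000 GT?F → skip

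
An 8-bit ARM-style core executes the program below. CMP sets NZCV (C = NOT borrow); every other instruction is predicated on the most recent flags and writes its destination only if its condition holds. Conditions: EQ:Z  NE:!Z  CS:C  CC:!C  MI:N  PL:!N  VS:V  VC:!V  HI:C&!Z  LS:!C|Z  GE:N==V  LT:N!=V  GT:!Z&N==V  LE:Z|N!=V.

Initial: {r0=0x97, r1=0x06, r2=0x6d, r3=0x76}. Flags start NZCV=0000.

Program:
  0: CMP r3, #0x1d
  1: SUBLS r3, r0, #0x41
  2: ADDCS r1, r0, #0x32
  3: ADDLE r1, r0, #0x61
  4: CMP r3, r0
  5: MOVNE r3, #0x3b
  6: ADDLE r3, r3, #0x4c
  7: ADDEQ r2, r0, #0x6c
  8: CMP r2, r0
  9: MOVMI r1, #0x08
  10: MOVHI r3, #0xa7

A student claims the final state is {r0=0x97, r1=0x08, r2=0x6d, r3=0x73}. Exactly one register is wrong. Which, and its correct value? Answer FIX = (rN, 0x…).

0: ✓ CMP  NZCV=0010
1: · SUBLS
2: ✓ ADDCS  r1←0xc9
3: · ADDLE
4: ✓ CMP  NZCV=1001
5: ✓ MOVNE  r3←0x3b
6: · ADDLE
7: · ADDEQ
8: ✓ CMP  NZCV=1001
9: ✓ MOVMI  r1←0x08
10: · MOVHI

FIX = (r3, 0x3b)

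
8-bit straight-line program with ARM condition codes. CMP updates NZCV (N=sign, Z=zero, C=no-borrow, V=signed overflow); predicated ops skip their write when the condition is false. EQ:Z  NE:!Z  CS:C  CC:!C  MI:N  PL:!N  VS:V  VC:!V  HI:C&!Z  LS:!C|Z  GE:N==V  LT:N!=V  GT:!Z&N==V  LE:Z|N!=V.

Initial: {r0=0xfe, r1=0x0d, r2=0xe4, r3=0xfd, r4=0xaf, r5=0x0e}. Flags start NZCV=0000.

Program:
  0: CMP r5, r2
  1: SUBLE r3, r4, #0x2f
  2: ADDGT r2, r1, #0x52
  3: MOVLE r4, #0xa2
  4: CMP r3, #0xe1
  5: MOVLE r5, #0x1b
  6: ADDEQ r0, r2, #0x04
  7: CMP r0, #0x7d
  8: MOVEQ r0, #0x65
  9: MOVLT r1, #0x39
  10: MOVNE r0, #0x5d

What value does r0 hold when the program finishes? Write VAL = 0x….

0: ✓ CMP  NZCV=0000
1: · SUBLE
2: ✓ ADDGT  r2←0x5f
3: · MOVLE
4: ✓ CMP  NZCV=0010
5: · MOVLE
6: · ADDEQ
7: ✓ CMP  NZCV=1010
8: · MOVEQ
9: ✓ MOVLT  r1←0x39
10: ✓ MOVNE  r0←0x5d

VAL = 0x5d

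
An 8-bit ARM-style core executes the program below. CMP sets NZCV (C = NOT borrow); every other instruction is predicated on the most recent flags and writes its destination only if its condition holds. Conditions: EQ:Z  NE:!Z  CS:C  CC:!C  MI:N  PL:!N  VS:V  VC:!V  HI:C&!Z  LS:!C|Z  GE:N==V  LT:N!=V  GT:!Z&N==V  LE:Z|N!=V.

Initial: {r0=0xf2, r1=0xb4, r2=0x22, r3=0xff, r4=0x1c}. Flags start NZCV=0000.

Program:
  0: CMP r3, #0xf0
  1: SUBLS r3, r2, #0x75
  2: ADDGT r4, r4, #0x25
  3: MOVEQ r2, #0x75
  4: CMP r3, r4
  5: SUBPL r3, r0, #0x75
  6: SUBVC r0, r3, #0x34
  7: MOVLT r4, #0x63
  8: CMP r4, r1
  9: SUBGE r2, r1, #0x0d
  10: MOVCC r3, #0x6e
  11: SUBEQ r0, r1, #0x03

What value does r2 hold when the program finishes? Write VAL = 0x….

[0] flags=0010 → (cmp)
[1] flags=0010 LS?F → skip
[2] flags=0010 GT?T → r4=0x41
[3] flags=0010 EQ?F → skip
[4] flags=1010 → (cmp)
[5] flags=1010 PL?F → skip
[6] flags=1010 VC?T → r0=0xcb
[7] flags=1010 LT?T → r4=0x63
[8] flags=1001 → (cmp)
[9] flags=1001 GE?T → r2=0xa7
[10] flags=1001 CC?T → r3=0x6e
[11] flags=1001 EQ?F → skip

VAL = 0xa7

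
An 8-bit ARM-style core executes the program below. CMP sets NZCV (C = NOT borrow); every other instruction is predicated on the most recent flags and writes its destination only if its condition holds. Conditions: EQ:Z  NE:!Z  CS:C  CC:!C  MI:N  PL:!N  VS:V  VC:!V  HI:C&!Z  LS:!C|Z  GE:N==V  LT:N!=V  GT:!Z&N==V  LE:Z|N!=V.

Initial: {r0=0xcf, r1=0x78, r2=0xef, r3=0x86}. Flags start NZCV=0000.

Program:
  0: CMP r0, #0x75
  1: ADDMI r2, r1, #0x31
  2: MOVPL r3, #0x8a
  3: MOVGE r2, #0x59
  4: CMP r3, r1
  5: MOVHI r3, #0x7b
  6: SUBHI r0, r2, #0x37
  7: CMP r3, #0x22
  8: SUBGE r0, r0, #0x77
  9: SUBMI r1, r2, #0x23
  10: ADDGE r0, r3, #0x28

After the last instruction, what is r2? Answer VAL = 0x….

VAL = 0xef

[0] flags=0011 → (cmp)
[1] flags=0011 MI?F → skip
[2] flags=0011 PL?T → r3=0x8a
[3] flags=0011 GE?F → skip
[4] flags=0011 → (cmp)
[5] flags=0011 HI?T → r3=0x7b
[6] flags=0011 HI?T → r0=0xb8
[7] flags=0010 → (cmp)
[8] flags=0010 GE?T → r0=0x41
[9] flags=0010 MI?F → skip
[10] flags=0010 GE?T → r0=0xa3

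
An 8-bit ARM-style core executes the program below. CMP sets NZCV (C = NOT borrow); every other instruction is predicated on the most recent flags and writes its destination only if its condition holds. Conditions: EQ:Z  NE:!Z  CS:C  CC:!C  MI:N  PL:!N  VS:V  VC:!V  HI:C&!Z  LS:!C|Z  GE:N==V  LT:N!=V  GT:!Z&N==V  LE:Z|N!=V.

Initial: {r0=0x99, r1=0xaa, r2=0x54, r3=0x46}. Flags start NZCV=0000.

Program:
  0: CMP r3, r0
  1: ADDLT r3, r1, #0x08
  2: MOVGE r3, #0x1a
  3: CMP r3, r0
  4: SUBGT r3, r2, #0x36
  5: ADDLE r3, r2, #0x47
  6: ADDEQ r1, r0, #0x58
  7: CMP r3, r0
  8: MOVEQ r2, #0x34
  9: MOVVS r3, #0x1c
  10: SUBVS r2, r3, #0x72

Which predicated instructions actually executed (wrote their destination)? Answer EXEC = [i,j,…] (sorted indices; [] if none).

EXEC = [2,4,9,10]

0: ✓ CMP  NZCV=1001
1: · ADDLT
2: ✓ MOVGE  r3←0x1a
3: ✓ CMP  NZCV=1001
4: ✓ SUBGT  r3←0x1e
5: · ADDLE
6: · ADDEQ
7: ✓ CMP  NZCV=1001
8: · MOVEQ
9: ✓ MOVVS  r3←0x1c
10: ✓ SUBVS  r2←0xaa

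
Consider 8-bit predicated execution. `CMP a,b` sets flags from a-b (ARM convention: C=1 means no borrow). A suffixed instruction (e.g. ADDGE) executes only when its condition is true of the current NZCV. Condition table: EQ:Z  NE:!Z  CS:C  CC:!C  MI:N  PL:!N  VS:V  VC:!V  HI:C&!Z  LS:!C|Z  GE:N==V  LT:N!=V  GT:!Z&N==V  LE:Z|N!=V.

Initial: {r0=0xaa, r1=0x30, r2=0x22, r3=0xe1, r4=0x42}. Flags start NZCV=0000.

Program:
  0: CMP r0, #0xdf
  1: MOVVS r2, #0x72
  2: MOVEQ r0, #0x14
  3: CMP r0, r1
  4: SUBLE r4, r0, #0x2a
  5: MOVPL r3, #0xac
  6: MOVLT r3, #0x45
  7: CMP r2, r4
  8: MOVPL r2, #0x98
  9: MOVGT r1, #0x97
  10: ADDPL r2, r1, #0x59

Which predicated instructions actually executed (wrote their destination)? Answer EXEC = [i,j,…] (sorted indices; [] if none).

EXEC = [4,5,6,9]

0: ✓ CMP  NZCV=1000
1: · MOVVS
2: · MOVEQ
3: ✓ CMP  NZCV=0011
4: ✓ SUBLE  r4←0x80
5: ✓ MOVPL  r3←0xac
6: ✓ MOVLT  r3←0x45
7: ✓ CMP  NZCV=1001
8: · MOVPL
9: ✓ MOVGT  r1←0x97
10: · ADDPL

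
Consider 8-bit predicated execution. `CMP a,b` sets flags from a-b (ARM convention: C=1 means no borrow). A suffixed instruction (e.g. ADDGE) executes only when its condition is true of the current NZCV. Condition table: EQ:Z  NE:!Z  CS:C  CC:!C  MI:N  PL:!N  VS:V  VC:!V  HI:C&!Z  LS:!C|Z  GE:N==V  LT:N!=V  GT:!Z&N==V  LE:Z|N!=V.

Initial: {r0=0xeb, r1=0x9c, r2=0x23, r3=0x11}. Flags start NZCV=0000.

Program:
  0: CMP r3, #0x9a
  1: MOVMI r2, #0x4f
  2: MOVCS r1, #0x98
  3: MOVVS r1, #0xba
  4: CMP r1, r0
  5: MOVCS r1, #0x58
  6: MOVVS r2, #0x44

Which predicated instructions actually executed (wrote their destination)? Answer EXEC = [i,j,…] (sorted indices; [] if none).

0: ✓ CMP  NZCV=0000
1: · MOVMI
2: · MOVCS
3: · MOVVS
4: ✓ CMP  NZCV=1000
5: · MOVCS
6: · MOVVS

EXEC = []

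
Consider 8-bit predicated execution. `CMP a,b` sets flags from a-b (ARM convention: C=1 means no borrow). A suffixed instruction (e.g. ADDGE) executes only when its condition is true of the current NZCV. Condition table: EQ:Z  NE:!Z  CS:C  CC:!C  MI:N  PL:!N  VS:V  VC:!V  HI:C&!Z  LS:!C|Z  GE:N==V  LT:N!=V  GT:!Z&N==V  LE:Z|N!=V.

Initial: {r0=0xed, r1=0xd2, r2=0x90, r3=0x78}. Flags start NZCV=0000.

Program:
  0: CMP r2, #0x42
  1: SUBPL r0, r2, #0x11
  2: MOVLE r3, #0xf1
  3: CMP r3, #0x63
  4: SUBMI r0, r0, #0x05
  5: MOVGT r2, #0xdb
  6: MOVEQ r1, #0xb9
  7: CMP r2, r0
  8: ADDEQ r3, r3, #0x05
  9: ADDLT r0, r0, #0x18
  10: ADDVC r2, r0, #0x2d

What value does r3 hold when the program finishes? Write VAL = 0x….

0: ✓ CMP  NZCV=0011
1: ✓ SUBPL  r0←0x7f
2: ✓ MOVLE  r3←0xf1
3: ✓ CMP  NZCV=1010
4: ✓ SUBMI  r0←0x7a
5: · MOVGT
6: · MOVEQ
7: ✓ CMP  NZCV=0011
8: · ADDEQ
9: ✓ ADDLT  r0←0x92
10: · ADDVC

VAL = 0xf1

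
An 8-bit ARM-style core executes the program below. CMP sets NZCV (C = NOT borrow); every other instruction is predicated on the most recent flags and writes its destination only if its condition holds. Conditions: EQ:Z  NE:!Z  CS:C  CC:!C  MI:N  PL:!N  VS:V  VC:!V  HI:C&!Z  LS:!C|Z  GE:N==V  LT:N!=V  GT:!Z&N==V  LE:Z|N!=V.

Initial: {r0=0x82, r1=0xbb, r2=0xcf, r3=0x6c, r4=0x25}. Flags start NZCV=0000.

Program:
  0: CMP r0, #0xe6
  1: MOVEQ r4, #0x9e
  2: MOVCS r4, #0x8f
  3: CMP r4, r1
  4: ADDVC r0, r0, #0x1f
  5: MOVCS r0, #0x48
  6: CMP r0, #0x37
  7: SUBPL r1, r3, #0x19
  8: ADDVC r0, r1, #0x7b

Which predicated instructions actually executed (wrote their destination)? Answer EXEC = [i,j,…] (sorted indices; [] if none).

EXEC = [4,7]

[0] flags=1000 → (cmp)
[1] flags=1000 EQ?F → skip
[2] flags=1000 CS?F → skip
[3] flags=0000 → (cmp)
[4] flags=0000 VC?T → r0=0xa1
[5] flags=0000 CS?F → skip
[6] flags=0011 → (cmp)
[7] flags=0011 PL?T → r1=0x53
[8] flags=0011 VC?F → skip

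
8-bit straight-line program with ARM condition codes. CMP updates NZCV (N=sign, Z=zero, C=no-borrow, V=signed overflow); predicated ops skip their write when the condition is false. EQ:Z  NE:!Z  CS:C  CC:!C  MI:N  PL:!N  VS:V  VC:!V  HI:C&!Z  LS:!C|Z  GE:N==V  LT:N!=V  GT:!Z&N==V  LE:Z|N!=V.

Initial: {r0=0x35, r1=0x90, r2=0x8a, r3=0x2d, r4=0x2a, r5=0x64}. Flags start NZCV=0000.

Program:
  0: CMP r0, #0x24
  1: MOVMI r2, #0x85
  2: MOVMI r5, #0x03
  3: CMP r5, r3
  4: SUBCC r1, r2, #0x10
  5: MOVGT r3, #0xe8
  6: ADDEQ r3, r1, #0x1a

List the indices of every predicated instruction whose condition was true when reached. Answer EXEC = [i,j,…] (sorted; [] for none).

EXEC = [5]

0: ✓ CMP  NZCV=0010
1: · MOVMI
2: · MOVMI
3: ✓ CMP  NZCV=0010
4: · SUBCC
5: ✓ MOVGT  r3←0xe8
6: · ADDEQ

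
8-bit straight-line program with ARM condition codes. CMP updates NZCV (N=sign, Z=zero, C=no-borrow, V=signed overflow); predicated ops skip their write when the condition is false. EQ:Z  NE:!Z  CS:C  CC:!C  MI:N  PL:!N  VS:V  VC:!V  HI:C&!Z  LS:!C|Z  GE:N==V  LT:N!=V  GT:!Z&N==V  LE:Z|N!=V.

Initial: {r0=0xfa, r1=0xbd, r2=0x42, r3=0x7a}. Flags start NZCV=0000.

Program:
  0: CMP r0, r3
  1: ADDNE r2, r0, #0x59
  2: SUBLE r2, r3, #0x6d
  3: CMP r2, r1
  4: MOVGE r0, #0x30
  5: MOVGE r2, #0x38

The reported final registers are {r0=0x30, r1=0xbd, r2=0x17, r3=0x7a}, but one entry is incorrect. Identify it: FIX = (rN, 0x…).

[0] flags=1010 → (cmp)
[1] flags=1010 NE?T → r2=0x53
[2] flags=1010 LE?T → r2=0x0d
[3] flags=0000 → (cmp)
[4] flags=0000 GE?T → r0=0x30
[5] flags=0000 GE?T → r2=0x38

FIX = (r2, 0x38)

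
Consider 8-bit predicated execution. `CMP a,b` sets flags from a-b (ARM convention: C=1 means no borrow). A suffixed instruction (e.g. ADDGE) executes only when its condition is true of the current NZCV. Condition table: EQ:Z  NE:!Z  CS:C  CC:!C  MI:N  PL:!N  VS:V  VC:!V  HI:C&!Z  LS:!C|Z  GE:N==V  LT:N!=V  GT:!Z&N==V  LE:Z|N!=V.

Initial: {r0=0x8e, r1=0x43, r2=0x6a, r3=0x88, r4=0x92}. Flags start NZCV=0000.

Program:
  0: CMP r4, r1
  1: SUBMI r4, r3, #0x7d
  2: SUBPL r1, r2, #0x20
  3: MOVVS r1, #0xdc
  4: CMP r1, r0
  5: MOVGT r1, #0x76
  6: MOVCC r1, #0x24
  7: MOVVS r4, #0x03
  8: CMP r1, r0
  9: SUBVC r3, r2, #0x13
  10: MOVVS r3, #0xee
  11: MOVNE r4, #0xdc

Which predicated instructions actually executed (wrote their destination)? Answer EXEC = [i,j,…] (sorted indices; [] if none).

EXEC = [2,3,5,10,11]

[0] flags=0011 → (cmp)
[1] flags=0011 MI?F → skip
[2] flags=0011 PL?T → r1=0x4a
[3] flags=0011 VS?T → r1=0xdc
[4] flags=0010 → (cmp)
[5] flags=0010 GT?T → r1=0x76
[6] flags=0010 CC?F → skip
[7] flags=0010 VS?F → skip
[8] flags=1001 → (cmp)
[9] flags=1001 VC?F → skip
[10] flags=1001 VS?T → r3=0xee
[11] flags=1001 NE?T → r4=0xdc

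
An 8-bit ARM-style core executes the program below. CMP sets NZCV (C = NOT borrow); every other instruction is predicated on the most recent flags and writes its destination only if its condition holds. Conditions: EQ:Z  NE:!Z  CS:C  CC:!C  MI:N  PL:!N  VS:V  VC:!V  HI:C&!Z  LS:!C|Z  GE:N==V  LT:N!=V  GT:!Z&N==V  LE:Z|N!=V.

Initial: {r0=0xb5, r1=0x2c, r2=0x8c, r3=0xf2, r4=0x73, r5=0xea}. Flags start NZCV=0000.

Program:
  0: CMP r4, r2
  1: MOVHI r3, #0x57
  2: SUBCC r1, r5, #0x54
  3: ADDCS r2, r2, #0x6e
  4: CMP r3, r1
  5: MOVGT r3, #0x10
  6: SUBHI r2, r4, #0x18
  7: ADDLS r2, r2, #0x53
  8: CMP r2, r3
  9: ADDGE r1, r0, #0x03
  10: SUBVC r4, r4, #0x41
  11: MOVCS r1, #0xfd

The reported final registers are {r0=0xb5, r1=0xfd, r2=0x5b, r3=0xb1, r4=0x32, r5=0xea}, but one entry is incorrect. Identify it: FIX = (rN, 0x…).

FIX = (r3, 0x10)

0: ✓ CMP  NZCV=1001
1: · MOVHI
2: ✓ SUBCC  r1←0x96
3: · ADDCS
4: ✓ CMP  NZCV=0010
5: ✓ MOVGT  r3←0x10
6: ✓ SUBHI  r2←0x5b
7: · ADDLS
8: ✓ CMP  NZCV=0010
9: ✓ ADDGE  r1←0xb8
10: ✓ SUBVC  r4←0x32
11: ✓ MOVCS  r1←0xfd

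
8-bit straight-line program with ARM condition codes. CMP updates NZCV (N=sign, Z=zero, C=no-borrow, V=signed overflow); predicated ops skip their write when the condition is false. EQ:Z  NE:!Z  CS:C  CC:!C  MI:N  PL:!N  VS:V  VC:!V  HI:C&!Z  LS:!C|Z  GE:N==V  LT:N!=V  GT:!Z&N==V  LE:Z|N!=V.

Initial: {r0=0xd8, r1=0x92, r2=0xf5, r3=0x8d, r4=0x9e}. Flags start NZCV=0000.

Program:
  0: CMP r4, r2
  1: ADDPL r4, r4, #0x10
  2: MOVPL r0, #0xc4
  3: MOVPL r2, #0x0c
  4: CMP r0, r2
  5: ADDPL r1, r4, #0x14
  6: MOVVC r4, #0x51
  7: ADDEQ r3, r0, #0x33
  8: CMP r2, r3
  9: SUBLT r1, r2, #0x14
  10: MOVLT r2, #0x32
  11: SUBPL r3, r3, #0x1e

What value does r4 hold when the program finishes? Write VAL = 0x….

VAL = 0x51

0: ✓ CMP  NZCV=1000
1: · ADDPL
2: · MOVPL
3: · MOVPL
4: ✓ CMP  NZCV=1000
5: · ADDPL
6: ✓ MOVVC  r4←0x51
7: · ADDEQ
8: ✓ CMP  NZCV=0010
9: · SUBLT
10: · MOVLT
11: ✓ SUBPL  r3←0x6f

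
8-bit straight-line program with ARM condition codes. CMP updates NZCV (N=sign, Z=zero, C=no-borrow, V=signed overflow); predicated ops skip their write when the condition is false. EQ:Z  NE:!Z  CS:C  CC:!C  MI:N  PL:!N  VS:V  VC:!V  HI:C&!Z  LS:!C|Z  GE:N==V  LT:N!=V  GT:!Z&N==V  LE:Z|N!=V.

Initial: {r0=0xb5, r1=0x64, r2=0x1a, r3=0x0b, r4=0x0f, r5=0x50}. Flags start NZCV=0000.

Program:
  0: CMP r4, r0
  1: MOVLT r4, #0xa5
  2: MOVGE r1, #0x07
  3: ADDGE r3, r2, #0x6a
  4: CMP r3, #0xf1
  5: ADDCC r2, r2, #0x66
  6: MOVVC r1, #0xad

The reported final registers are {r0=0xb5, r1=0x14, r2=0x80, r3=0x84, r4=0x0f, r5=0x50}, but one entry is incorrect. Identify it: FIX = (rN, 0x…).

[0] flags=0000 → (cmp)
[1] flags=0000 LT?F → skip
[2] flags=0000 GE?T → r1=0x07
[3] flags=0000 GE?T → r3=0x84
[4] flags=1000 → (cmp)
[5] flags=1000 CC?T → r2=0x80
[6] flags=1000 VC?T → r1=0xad

FIX = (r1, 0xad)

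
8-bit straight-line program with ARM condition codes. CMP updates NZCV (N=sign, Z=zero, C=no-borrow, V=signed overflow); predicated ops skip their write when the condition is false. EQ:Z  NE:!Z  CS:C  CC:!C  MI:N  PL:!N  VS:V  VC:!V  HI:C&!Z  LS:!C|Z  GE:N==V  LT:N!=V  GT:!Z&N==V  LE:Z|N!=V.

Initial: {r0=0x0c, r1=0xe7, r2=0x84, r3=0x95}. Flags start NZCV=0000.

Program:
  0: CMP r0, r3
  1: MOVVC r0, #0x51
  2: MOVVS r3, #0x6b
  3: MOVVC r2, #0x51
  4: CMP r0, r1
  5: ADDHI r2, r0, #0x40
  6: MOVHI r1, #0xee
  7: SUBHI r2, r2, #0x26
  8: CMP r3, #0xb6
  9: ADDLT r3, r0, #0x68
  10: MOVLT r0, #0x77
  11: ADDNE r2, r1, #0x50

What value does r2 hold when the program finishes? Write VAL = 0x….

[0] flags=0000 → (cmp)
[1] flags=0000 VC?T → r0=0x51
[2] flags=0000 VS?F → skip
[3] flags=0000 VC?T → r2=0x51
[4] flags=0000 → (cmp)
[5] flags=0000 HI?F → skip
[6] flags=0000 HI?F → skip
[7] flags=0000 HI?F → skip
[8] flags=1000 → (cmp)
[9] flags=1000 LT?T → r3=0xb9
[10] flags=1000 LT?T → r0=0x77
[11] flags=1000 NE?T → r2=0x37

VAL = 0x37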